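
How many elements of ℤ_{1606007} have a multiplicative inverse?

1362816

Prime factorization: 1606007 = 13^3 · 17 · 43.
φ(1606007) = 1606007 · (1 − 1/13) · (1 − 1/17) · (1 − 1/43)
       = 1606007 · 8064/9503 = 1362816.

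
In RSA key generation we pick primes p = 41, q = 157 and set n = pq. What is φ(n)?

For distinct primes, φ(pq) = (p−1)(q−1) = 40 × 156 = 6240.

6240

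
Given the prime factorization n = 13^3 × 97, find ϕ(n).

194688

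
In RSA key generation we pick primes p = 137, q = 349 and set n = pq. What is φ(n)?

47328

For distinct primes, φ(pq) = (p−1)(q−1) = 136 × 348 = 47328.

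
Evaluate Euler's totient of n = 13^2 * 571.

φ(13^2) = 13^1·(13−1) = 13·12 = 156.
φ(571) = 571 − 1 = 570.
Since φ is multiplicative, φ(96499) = 156 · 570 = 88920.

88920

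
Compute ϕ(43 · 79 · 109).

φ(43) = 43 − 1 = 42.
φ(79) = 79 − 1 = 78.
φ(109) = 109 − 1 = 108.
φ(370273) = 42 × 78 × 108 = 353808.

353808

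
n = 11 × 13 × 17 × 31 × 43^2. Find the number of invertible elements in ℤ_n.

104025600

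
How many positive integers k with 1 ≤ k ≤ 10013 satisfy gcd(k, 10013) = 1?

Prime factorization: 10013 = 17 * 19 * 31.
φ(17) = 17 − 1 = 16.
φ(19) = 19 − 1 = 18.
φ(31) = 31 − 1 = 30.
Since φ is multiplicative, φ(10013) = 16 · 18 · 30 = 8640.

8640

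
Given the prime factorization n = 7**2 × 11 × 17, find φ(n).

φ(7^2) = 7^1·(7−1) = 7·6 = 42.
φ(11) = 11 − 1 = 10.
φ(17) = 17 − 1 = 16.
Multiply: 42 · 10 · 16 = 6720.

6720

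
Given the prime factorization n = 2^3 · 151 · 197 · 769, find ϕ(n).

90316800

φ(183003544) = 183003544 · (1 − 1/2) · (1 − 1/151) · (1 − 1/197) · (1 − 1/769)
       = 183003544 · 22579200/45750886 = 90316800.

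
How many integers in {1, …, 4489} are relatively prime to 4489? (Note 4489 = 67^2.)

φ(67^2) = 67^2 − 67^1 = 4489 − 67 = 4422.

4422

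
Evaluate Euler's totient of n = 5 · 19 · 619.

φ(5) = 5 − 1 = 4.
φ(19) = 19 − 1 = 18.
φ(619) = 619 − 1 = 618.
Multiply: 4 · 18 · 618 = 44496.

44496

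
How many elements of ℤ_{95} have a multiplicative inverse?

95 = 5 · 19.
φ(95) = 95 · (1 − 1/5) · (1 − 1/19)
       = 95 · 72/95 = 72.

72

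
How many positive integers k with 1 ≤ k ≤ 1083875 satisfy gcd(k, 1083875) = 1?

739200

First factor: 1083875 = 5^3 * 13 * 23 * 29.
φ(5^3) = 5^2·(5−1) = 25·4 = 100.
φ(13) = 13 − 1 = 12.
φ(23) = 23 − 1 = 22.
φ(29) = 29 − 1 = 28.
Since φ is multiplicative, φ(1083875) = 100 · 12 · 22 · 28 = 739200.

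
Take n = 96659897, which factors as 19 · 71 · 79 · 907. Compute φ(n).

89041680

φ(19) = 19 − 1 = 18.
φ(71) = 71 − 1 = 70.
φ(79) = 79 − 1 = 78.
φ(907) = 907 − 1 = 906.
Multiply: 18 · 70 · 78 · 906 = 89041680.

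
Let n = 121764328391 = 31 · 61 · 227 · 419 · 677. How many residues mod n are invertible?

114948662400

φ(31) = 31 − 1 = 30.
φ(61) = 61 − 1 = 60.
φ(227) = 227 − 1 = 226.
φ(419) = 419 − 1 = 418.
φ(677) = 677 − 1 = 676.
Multiply: 30 · 60 · 226 · 418 · 676 = 114948662400.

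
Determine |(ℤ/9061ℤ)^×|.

7680

Factor 9061: 9061 = 13 × 17 × 41.
φ(13) = 13 − 1 = 12.
φ(17) = 17 − 1 = 16.
φ(41) = 41 − 1 = 40.
φ(9061) = 12 × 16 × 40 = 7680.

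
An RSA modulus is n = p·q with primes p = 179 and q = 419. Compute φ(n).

φ(179) = 179 − 1 = 178.
φ(419) = 419 − 1 = 418.
Since φ is multiplicative, φ(75001) = 178 · 418 = 74404.

74404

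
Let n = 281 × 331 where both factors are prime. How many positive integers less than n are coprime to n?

φ(281) = 281 − 1 = 280.
φ(331) = 331 − 1 = 330.
Since φ is multiplicative, φ(93011) = 280 · 330 = 92400.

92400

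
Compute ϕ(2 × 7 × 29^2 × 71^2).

24213840

φ(2) = 2 − 1 = 1.
φ(7) = 7 − 1 = 6.
φ(29^2) = 29^2 − 29^1 = 841 − 29 = 812.
φ(71^2) = 71^2 − 71^1 = 5041 − 71 = 4970.
φ(59352734) = 1 × 6 × 812 × 4970 = 24213840.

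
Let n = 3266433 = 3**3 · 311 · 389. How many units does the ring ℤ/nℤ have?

φ(3^3) = 3^3 − 3^2 = 27 − 9 = 18.
φ(311) = 311 − 1 = 310.
φ(389) = 389 − 1 = 388.
φ(3266433) = 18 × 310 × 388 = 2165040.

2165040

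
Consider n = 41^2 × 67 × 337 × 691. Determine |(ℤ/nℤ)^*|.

25094361600

φ(26227111609) = 26227111609 · (1 − 1/41) · (1 − 1/67) · (1 − 1/337) · (1 − 1/691)
       = 26227111609 · 612057600/639685649 = 25094361600.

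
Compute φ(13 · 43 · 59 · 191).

5554080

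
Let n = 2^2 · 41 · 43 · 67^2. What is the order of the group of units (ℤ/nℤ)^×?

φ(31656428) = 31656428 · (1 − 1/2) · (1 − 1/41) · (1 − 1/43) · (1 − 1/67)
       = 31656428 · 110880/236242 = 14857920.

14857920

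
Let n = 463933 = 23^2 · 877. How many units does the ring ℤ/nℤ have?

443256

φ(463933) = 463933 · (1 − 1/23) · (1 − 1/877)
       = 463933 · 19272/20171 = 443256.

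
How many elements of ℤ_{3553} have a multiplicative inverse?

2880

3553 = 11 · 17 · 19.
φ(3553) = 3553 · (1 − 1/11) · (1 − 1/17) · (1 − 1/19)
       = 3553 · 2880/3553 = 2880.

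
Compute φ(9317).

First factor: 9317 = 7 × 11^3.
φ(9317) = 9317 · (1 − 1/7) · (1 − 1/11)
       = 9317 · 60/77 = 7260.

7260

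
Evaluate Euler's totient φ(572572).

205920

First factor: 572572 = 2^2 · 7 · 11^2 · 13^2.
φ(572572) = 572572 · (1 − 1/2) · (1 − 1/7) · (1 − 1/11) · (1 − 1/13)
       = 572572 · 720/2002 = 205920.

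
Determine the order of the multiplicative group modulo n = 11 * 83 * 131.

φ(119603) = 119603 · (1 − 1/11) · (1 − 1/83) · (1 − 1/131)
       = 119603 · 106600/119603 = 106600.

106600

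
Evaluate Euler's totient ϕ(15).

8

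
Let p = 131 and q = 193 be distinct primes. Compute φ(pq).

24960

For distinct primes, φ(pq) = (p−1)(q−1) = 130 × 192 = 24960.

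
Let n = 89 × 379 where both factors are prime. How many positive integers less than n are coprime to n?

φ(pq) = (p−1)(q−1) = 88 · 378 = 33264.

33264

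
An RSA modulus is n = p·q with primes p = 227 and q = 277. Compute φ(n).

62376

φ(227) = 227 − 1 = 226.
φ(277) = 277 − 1 = 276.
φ(62879) = 226 × 276 = 62376.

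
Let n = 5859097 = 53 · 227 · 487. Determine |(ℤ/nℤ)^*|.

φ(53) = 53 − 1 = 52.
φ(227) = 227 − 1 = 226.
φ(487) = 487 − 1 = 486.
Since φ is multiplicative, φ(5859097) = 52 · 226 · 486 = 5711472.

5711472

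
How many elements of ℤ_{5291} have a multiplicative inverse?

4320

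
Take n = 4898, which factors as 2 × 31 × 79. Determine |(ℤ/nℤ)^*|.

φ(4898) = 4898 · (1 − 1/2) · (1 − 1/31) · (1 − 1/79)
       = 4898 · 2340/4898 = 2340.

2340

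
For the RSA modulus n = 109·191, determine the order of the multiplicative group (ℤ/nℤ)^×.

20520

φ(pq) = (p−1)(q−1) = 108 · 190 = 20520.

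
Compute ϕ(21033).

12960

Prime factorization: 21033 = 3^3 × 19 × 41.
φ(3^3) = 3^2·(3−1) = 9·2 = 18.
φ(19) = 19 − 1 = 18.
φ(41) = 41 − 1 = 40.
Since φ is multiplicative, φ(21033) = 18 · 18 · 40 = 12960.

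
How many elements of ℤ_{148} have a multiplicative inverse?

72

148 = 2^2 * 37.
φ(148) = 148 · (1 − 1/2) · (1 − 1/37)
       = 148 · 36/74 = 72.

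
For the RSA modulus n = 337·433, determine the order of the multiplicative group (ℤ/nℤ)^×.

145152

φ(pq) = (p−1)(q−1) = 336 · 432 = 145152.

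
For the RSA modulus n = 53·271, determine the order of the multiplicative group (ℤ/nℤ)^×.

14040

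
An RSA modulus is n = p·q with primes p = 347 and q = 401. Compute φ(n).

138400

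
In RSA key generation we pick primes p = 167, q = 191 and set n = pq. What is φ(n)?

φ(pq) = (p−1)(q−1) = 166 · 190 = 31540.

31540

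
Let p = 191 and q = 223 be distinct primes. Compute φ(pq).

42180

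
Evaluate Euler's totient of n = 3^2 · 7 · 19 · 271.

φ(324387) = 324387 · (1 − 1/3) · (1 − 1/7) · (1 − 1/19) · (1 − 1/271)
       = 324387 · 58320/108129 = 174960.

174960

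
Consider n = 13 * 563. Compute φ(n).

6744

φ(13) = 13 − 1 = 12.
φ(563) = 563 − 1 = 562.
Multiply: 12 · 562 = 6744.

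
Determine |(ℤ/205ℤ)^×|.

Factor 205: 205 = 5 × 41.
φ(5) = 5 − 1 = 4.
φ(41) = 41 − 1 = 40.
Since φ is multiplicative, φ(205) = 4 · 40 = 160.

160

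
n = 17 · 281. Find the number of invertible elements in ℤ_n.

4480

φ(17) = 17 − 1 = 16.
φ(281) = 281 − 1 = 280.
φ(4777) = 16 × 280 = 4480.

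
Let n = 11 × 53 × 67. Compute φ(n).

φ(39061) = 39061 · (1 − 1/11) · (1 − 1/53) · (1 − 1/67)
       = 39061 · 34320/39061 = 34320.

34320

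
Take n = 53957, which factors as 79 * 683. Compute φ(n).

53196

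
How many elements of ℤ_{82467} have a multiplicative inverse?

40320

Prime factorization: 82467 = 3**2 × 7**2 × 11 × 17.
φ(82467) = 82467 · (1 − 1/3) · (1 − 1/7) · (1 − 1/11) · (1 − 1/17)
       = 82467 · 1920/3927 = 40320.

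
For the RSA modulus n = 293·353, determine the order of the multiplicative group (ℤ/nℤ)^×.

102784

φ(103429) = 103429 · (1 − 1/293) · (1 − 1/353)
       = 103429 · 102784/103429 = 102784.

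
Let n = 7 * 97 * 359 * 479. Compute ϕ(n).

φ(116761519) = 116761519 · (1 − 1/7) · (1 − 1/97) · (1 − 1/359) · (1 − 1/479)
       = 116761519 · 98567424/116761519 = 98567424.

98567424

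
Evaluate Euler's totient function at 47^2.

φ(2209) = 2209 · (1 − 1/47)
       = 2209 · 46/47 = 2162.

2162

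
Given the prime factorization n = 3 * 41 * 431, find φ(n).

34400

φ(3) = 3 − 1 = 2.
φ(41) = 41 − 1 = 40.
φ(431) = 431 − 1 = 430.
Multiply: 2 · 40 · 430 = 34400.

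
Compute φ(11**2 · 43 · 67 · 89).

φ(31025489) = 31025489 · (1 − 1/11) · (1 − 1/43) · (1 − 1/67) · (1 − 1/89)
       = 31025489 · 2439360/2820499 = 26832960.

26832960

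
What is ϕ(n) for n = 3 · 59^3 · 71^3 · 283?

φ(3) = 3 − 1 = 2.
φ(59^3) = 59^3 − 59^2 = 205379 − 3481 = 201898.
φ(71^3) = 71^2·(71−1) = 5041·70 = 352870.
φ(283) = 283 − 1 = 282.
Since φ is multiplicative, φ(62407785375381) = 2 · 201898 · 352870 · 282 = 40181473454640.

40181473454640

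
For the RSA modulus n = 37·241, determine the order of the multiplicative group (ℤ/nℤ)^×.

φ(n) = (p − 1)(q − 1) = (37−1)(241−1) = 36·240 = 8640.

8640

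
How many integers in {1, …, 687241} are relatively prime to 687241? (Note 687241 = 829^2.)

686412

φ(829^2) = 829^1·(829−1) = 829·828 = 686412.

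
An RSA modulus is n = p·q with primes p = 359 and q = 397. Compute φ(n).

φ(142523) = 142523 · (1 − 1/359) · (1 − 1/397)
       = 142523 · 141768/142523 = 141768.

141768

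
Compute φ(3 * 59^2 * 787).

5379384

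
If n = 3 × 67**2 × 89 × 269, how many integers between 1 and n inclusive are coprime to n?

φ(3) = 3 − 1 = 2.
φ(67^2) = 67^1·(67−1) = 67·66 = 4422.
φ(89) = 89 − 1 = 88.
φ(269) = 269 − 1 = 268.
Since φ is multiplicative, φ(322413447) = 2 · 4422 · 88 · 268 = 208576896.

208576896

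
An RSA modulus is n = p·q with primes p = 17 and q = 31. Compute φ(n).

480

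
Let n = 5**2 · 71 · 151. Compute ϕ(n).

210000

φ(268025) = 268025 · (1 − 1/5) · (1 − 1/71) · (1 − 1/151)
       = 268025 · 42000/53605 = 210000.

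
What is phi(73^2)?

φ(5329) = 5329 · (1 − 1/73)
       = 5329 · 72/73 = 5256.

5256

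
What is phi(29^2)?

φ(29^2) = 29^2 − 29^1 = 841 − 29 = 812.

812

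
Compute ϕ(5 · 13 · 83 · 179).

φ(965705) = 965705 · (1 − 1/5) · (1 − 1/13) · (1 − 1/83) · (1 − 1/179)
       = 965705 · 700608/965705 = 700608.

700608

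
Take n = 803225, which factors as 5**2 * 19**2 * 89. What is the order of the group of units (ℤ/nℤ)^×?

601920

φ(803225) = 803225 · (1 − 1/5) · (1 − 1/19) · (1 − 1/89)
       = 803225 · 6336/8455 = 601920.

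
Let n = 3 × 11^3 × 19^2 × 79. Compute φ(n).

φ(113876367) = 113876367 · (1 − 1/3) · (1 − 1/11) · (1 − 1/19) · (1 − 1/79)
       = 113876367 · 28080/49533 = 64555920.

64555920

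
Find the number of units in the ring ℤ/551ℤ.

504

Factor 551: 551 = 19 × 29.
φ(19) = 19 − 1 = 18.
φ(29) = 29 − 1 = 28.
φ(551) = 18 × 28 = 504.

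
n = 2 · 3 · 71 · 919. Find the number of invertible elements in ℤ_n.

φ(2) = 2 − 1 = 1.
φ(3) = 3 − 1 = 2.
φ(71) = 71 − 1 = 70.
φ(919) = 919 − 1 = 918.
φ(391494) = 1 × 2 × 70 × 918 = 128520.

128520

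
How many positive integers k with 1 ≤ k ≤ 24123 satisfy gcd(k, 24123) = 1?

First factor: 24123 = 3 × 11 × 17 × 43.
φ(3) = 3 − 1 = 2.
φ(11) = 11 − 1 = 10.
φ(17) = 17 − 1 = 16.
φ(43) = 43 − 1 = 42.
Since φ is multiplicative, φ(24123) = 2 · 10 · 16 · 42 = 13440.

13440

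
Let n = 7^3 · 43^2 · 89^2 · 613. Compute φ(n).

2545008149376

φ(7^3) = 7^2·(7−1) = 49·6 = 294.
φ(43^2) = 43^2 − 43^1 = 1849 − 43 = 1806.
φ(89^2) = 89^1·(89−1) = 89·88 = 7832.
φ(613) = 613 − 1 = 612.
Multiply: 294 · 1806 · 7832 · 612 = 2545008149376.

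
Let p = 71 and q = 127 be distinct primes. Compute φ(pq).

φ(71) = 71 − 1 = 70.
φ(127) = 127 − 1 = 126.
φ(9017) = 70 × 126 = 8820.

8820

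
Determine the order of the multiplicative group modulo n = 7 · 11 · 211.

φ(7) = 7 − 1 = 6.
φ(11) = 11 − 1 = 10.
φ(211) = 211 − 1 = 210.
Multiply: 6 · 10 · 210 = 12600.

12600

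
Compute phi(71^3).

352870

φ(357911) = 357911 · (1 − 1/71)
       = 357911 · 70/71 = 352870.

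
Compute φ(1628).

720

1628 = 2^2 · 11 · 37.
φ(2^2) = 2^2 − 2^1 = 4 − 2 = 2.
φ(11) = 11 − 1 = 10.
φ(37) = 37 − 1 = 36.
Since φ is multiplicative, φ(1628) = 2 · 10 · 36 = 720.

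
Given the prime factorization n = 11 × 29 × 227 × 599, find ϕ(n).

φ(11) = 11 − 1 = 10.
φ(29) = 29 − 1 = 28.
φ(227) = 227 − 1 = 226.
φ(599) = 599 − 1 = 598.
φ(43375387) = 10 × 28 × 226 × 598 = 37841440.

37841440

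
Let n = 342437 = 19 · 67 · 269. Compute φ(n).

φ(342437) = 342437 · (1 − 1/19) · (1 − 1/67) · (1 − 1/269)
       = 342437 · 318384/342437 = 318384.

318384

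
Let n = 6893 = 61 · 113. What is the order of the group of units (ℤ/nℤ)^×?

φ(61) = 61 − 1 = 60.
φ(113) = 113 − 1 = 112.
Multiply: 60 · 112 = 6720.

6720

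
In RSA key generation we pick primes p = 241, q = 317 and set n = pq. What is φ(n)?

75840

φ(pq) = (p−1)(q−1) = 240 · 316 = 75840.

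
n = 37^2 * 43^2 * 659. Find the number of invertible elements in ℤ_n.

φ(37^2) = 37^1·(37−1) = 37·36 = 1332.
φ(43^2) = 43^2 − 43^1 = 1849 − 43 = 1806.
φ(659) = 659 − 1 = 658.
Multiply: 1332 · 1806 · 658 = 1582879536.

1582879536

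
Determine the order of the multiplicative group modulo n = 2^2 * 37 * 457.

φ(67636) = 67636 · (1 − 1/2) · (1 − 1/37) · (1 − 1/457)
       = 67636 · 16416/33818 = 32832.

32832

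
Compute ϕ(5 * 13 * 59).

2784

φ(3835) = 3835 · (1 − 1/5) · (1 − 1/13) · (1 − 1/59)
       = 3835 · 2784/3835 = 2784.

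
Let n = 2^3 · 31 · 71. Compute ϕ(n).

φ(17608) = 17608 · (1 − 1/2) · (1 − 1/31) · (1 − 1/71)
       = 17608 · 2100/4402 = 8400.

8400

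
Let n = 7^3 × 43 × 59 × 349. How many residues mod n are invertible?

249232032

φ(303696659) = 303696659 · (1 − 1/7) · (1 − 1/43) · (1 − 1/59) · (1 − 1/349)
       = 303696659 · 5086368/6197891 = 249232032.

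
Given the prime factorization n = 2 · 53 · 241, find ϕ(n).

12480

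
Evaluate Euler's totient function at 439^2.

φ(192721) = 192721 · (1 − 1/439)
       = 192721 · 438/439 = 192282.

192282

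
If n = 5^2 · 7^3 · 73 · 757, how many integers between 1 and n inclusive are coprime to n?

320060160

φ(5^2) = 5^1·(5−1) = 5·4 = 20.
φ(7^3) = 7^3 − 7^2 = 343 − 49 = 294.
φ(73) = 73 − 1 = 72.
φ(757) = 757 − 1 = 756.
φ(473863075) = 20 × 294 × 72 × 756 = 320060160.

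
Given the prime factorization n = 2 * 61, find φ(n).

φ(2) = 2 − 1 = 1.
φ(61) = 61 − 1 = 60.
Since φ is multiplicative, φ(122) = 1 · 60 = 60.

60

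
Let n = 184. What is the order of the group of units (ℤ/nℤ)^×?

First factor: 184 = 2^3 · 23.
φ(184) = 184 · (1 − 1/2) · (1 − 1/23)
       = 184 · 22/46 = 88.

88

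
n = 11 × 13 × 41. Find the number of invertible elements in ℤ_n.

φ(5863) = 5863 · (1 − 1/11) · (1 − 1/13) · (1 − 1/41)
       = 5863 · 4800/5863 = 4800.

4800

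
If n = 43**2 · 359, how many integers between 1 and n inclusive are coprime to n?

646548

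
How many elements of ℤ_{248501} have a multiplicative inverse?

248501 = 11 × 19 × 29 × 41.
φ(11) = 11 − 1 = 10.
φ(19) = 19 − 1 = 18.
φ(29) = 29 − 1 = 28.
φ(41) = 41 − 1 = 40.
Since φ is multiplicative, φ(248501) = 10 · 18 · 28 · 40 = 201600.

201600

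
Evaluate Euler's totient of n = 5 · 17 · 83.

5248

φ(5) = 5 − 1 = 4.
φ(17) = 17 − 1 = 16.
φ(83) = 83 − 1 = 82.
Since φ is multiplicative, φ(7055) = 4 · 16 · 82 = 5248.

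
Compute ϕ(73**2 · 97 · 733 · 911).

336108165120

φ(73^2) = 73^2 − 73^1 = 5329 − 73 = 5256.
φ(97) = 97 − 1 = 96.
φ(733) = 733 − 1 = 732.
φ(911) = 911 − 1 = 910.
Multiply: 5256 · 96 · 732 · 910 = 336108165120.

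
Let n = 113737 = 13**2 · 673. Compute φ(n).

φ(13^2) = 13^1·(13−1) = 13·12 = 156.
φ(673) = 673 − 1 = 672.
φ(113737) = 156 × 672 = 104832.

104832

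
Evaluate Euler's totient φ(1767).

1080

Prime factorization: 1767 = 3 × 19 × 31.
φ(1767) = 1767 · (1 − 1/3) · (1 − 1/19) · (1 − 1/31)
       = 1767 · 1080/1767 = 1080.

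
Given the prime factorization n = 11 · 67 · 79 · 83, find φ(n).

φ(11) = 11 − 1 = 10.
φ(67) = 67 − 1 = 66.
φ(79) = 79 − 1 = 78.
φ(83) = 83 − 1 = 82.
Multiply: 10 · 66 · 78 · 82 = 4221360.

4221360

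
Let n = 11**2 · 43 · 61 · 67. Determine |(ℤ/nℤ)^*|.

18295200

φ(21264661) = 21264661 · (1 − 1/11) · (1 − 1/43) · (1 − 1/61) · (1 − 1/67)
       = 21264661 · 1663200/1933151 = 18295200.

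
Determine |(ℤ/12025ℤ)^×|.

12025 = 5^2 * 13 * 37.
φ(5^2) = 5^2 − 5^1 = 25 − 5 = 20.
φ(13) = 13 − 1 = 12.
φ(37) = 37 − 1 = 36.
Multiply: 20 · 12 · 36 = 8640.

8640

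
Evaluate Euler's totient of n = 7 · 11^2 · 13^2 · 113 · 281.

φ(7) = 7 − 1 = 6.
φ(11^2) = 11^1·(11−1) = 11·10 = 110.
φ(13^2) = 13^1·(13−1) = 13·12 = 156.
φ(113) = 113 − 1 = 112.
φ(281) = 281 − 1 = 280.
Since φ is multiplicative, φ(4545219679) = 6 · 110 · 156 · 112 · 280 = 3228825600.

3228825600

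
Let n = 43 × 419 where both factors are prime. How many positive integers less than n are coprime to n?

φ(n) = (p − 1)(q − 1) = (43−1)(419−1) = 42·418 = 17556.

17556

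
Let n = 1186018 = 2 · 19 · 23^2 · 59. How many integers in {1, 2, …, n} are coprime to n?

528264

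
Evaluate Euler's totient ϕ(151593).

First factor: 151593 = 3 · 13^3 · 23.
φ(151593) = 151593 · (1 − 1/3) · (1 − 1/13) · (1 − 1/23)
       = 151593 · 528/897 = 89232.

89232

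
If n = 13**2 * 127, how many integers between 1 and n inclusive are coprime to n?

19656

φ(21463) = 21463 · (1 − 1/13) · (1 − 1/127)
       = 21463 · 1512/1651 = 19656.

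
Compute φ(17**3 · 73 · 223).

φ(17^3) = 17^2·(17−1) = 289·16 = 4624.
φ(73) = 73 − 1 = 72.
φ(223) = 223 − 1 = 222.
Since φ is multiplicative, φ(79978727) = 4624 · 72 · 222 = 73910016.

73910016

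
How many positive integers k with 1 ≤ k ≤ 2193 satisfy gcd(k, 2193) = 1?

First factor: 2193 = 3 × 17 × 43.
φ(2193) = 2193 · (1 − 1/3) · (1 − 1/17) · (1 − 1/43)
       = 2193 · 1344/2193 = 1344.

1344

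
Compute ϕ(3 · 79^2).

φ(3) = 3 − 1 = 2.
φ(79^2) = 79^2 − 79^1 = 6241 − 79 = 6162.
Since φ is multiplicative, φ(18723) = 2 · 6162 = 12324.

12324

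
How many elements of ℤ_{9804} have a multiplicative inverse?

3024

Prime factorization: 9804 = 2^2 * 3 * 19 * 43.
φ(9804) = 9804 · (1 − 1/2) · (1 − 1/3) · (1 − 1/19) · (1 − 1/43)
       = 9804 · 1512/4902 = 3024.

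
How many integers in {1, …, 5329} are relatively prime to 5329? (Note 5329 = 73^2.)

φ(5329) = 5329 · (1 − 1/73)
       = 5329 · 72/73 = 5256.

5256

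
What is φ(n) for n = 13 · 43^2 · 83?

φ(1995071) = 1995071 · (1 − 1/13) · (1 − 1/43) · (1 − 1/83)
       = 1995071 · 41328/46397 = 1777104.

1777104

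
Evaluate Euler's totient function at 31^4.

φ(31^4) = 31^3·(31−1) = 29791·30 = 893730.

893730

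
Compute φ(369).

369 = 3^2 × 41.
φ(369) = 369 · (1 − 1/3) · (1 − 1/41)
       = 369 · 80/123 = 240.

240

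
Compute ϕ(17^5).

φ(1419857) = 1419857 · (1 − 1/17)
       = 1419857 · 16/17 = 1336336.

1336336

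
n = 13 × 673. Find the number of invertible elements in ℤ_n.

8064

φ(13) = 13 − 1 = 12.
φ(673) = 673 − 1 = 672.
Since φ is multiplicative, φ(8749) = 12 · 672 = 8064.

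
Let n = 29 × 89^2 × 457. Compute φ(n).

99998976

φ(104977013) = 104977013 · (1 − 1/29) · (1 − 1/89) · (1 − 1/457)
       = 104977013 · 1123584/1179517 = 99998976.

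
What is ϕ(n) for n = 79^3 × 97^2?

φ(4639003951) = 4639003951 · (1 − 1/79) · (1 − 1/97)
       = 4639003951 · 7488/7663 = 4533062976.

4533062976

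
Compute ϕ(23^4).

φ(279841) = 279841 · (1 − 1/23)
       = 279841 · 22/23 = 267674.

267674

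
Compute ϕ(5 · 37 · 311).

44640

φ(57535) = 57535 · (1 − 1/5) · (1 − 1/37) · (1 − 1/311)
       = 57535 · 44640/57535 = 44640.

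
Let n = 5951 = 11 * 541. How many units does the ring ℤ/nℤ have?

5400

φ(5951) = 5951 · (1 − 1/11) · (1 − 1/541)
       = 5951 · 5400/5951 = 5400.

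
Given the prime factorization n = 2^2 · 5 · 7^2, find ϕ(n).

336

φ(980) = 980 · (1 − 1/2) · (1 − 1/5) · (1 − 1/7)
       = 980 · 24/70 = 336.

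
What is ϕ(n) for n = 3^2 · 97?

576

φ(873) = 873 · (1 − 1/3) · (1 − 1/97)
       = 873 · 192/291 = 576.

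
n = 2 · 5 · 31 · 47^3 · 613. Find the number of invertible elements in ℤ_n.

7462532160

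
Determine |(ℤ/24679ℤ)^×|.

First factor: 24679 = 23 · 29 · 37.
φ(23) = 23 − 1 = 22.
φ(29) = 29 − 1 = 28.
φ(37) = 37 − 1 = 36.
Since φ is multiplicative, φ(24679) = 22 · 28 · 36 = 22176.

22176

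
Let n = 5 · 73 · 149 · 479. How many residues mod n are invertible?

φ(5) = 5 − 1 = 4.
φ(73) = 73 − 1 = 72.
φ(149) = 149 − 1 = 148.
φ(479) = 479 − 1 = 478.
φ(26050415) = 4 × 72 × 148 × 478 = 20374272.

20374272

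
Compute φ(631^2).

397530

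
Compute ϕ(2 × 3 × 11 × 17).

φ(2) = 2 − 1 = 1.
φ(3) = 3 − 1 = 2.
φ(11) = 11 − 1 = 10.
φ(17) = 17 − 1 = 16.
Multiply: 1 · 2 · 10 · 16 = 320.

320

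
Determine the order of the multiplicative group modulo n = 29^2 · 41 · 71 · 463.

1050403200

φ(29^2) = 29^1·(29−1) = 29·28 = 812.
φ(41) = 41 − 1 = 40.
φ(71) = 71 − 1 = 70.
φ(463) = 463 − 1 = 462.
Multiply: 812 · 40 · 70 · 462 = 1050403200.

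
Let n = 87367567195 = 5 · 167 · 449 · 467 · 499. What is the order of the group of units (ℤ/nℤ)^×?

69033732096

φ(5) = 5 − 1 = 4.
φ(167) = 167 − 1 = 166.
φ(449) = 449 − 1 = 448.
φ(467) = 467 − 1 = 466.
φ(499) = 499 − 1 = 498.
Multiply: 4 · 166 · 448 · 466 · 498 = 69033732096.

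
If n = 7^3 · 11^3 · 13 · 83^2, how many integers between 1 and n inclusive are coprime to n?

φ(40885725881) = 40885725881 · (1 − 1/7) · (1 − 1/11) · (1 − 1/13) · (1 − 1/83)
       = 40885725881 · 59040/83083 = 29053997280.

29053997280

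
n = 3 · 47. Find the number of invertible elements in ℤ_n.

φ(141) = 141 · (1 − 1/3) · (1 − 1/47)
       = 141 · 92/141 = 92.

92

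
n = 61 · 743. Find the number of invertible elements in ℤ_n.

44520

φ(45323) = 45323 · (1 − 1/61) · (1 − 1/743)
       = 45323 · 44520/45323 = 44520.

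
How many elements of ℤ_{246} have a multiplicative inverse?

First factor: 246 = 2 × 3 × 41.
φ(2) = 2 − 1 = 1.
φ(3) = 3 − 1 = 2.
φ(41) = 41 − 1 = 40.
Since φ is multiplicative, φ(246) = 1 · 2 · 40 = 80.

80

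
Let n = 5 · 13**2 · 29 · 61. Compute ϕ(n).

1048320

φ(5) = 5 − 1 = 4.
φ(13^2) = 13^1·(13−1) = 13·12 = 156.
φ(29) = 29 − 1 = 28.
φ(61) = 61 − 1 = 60.
φ(1494805) = 4 × 156 × 28 × 60 = 1048320.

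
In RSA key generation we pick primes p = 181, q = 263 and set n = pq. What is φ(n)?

φ(n) = (p − 1)(q − 1) = (181−1)(263−1) = 180·262 = 47160.

47160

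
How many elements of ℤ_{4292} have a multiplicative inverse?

2016

4292 = 2^2 · 29 · 37.
φ(2^2) = 2^1·(2−1) = 2·1 = 2.
φ(29) = 29 − 1 = 28.
φ(37) = 37 − 1 = 36.
φ(4292) = 2 × 28 × 36 = 2016.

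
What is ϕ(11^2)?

110

φ(121) = 121 · (1 − 1/11)
       = 121 · 10/11 = 110.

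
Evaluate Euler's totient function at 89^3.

φ(89^3) = 89^2·(89−1) = 7921·88 = 697048.

697048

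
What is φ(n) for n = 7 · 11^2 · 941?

620400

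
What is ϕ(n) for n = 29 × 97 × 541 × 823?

φ(29) = 29 − 1 = 28.
φ(97) = 97 − 1 = 96.
φ(541) = 541 − 1 = 540.
φ(823) = 823 − 1 = 822.
φ(1252468559) = 28 × 96 × 540 × 822 = 1193149440.

1193149440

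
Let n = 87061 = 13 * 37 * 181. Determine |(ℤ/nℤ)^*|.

77760

φ(87061) = 87061 · (1 − 1/13) · (1 − 1/37) · (1 − 1/181)
       = 87061 · 77760/87061 = 77760.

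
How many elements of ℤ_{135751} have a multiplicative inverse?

135751 = 7 · 11 · 41 · 43.
φ(7) = 7 − 1 = 6.
φ(11) = 11 − 1 = 10.
φ(41) = 41 − 1 = 40.
φ(43) = 43 − 1 = 42.
Multiply: 6 · 10 · 40 · 42 = 100800.

100800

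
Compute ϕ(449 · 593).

265216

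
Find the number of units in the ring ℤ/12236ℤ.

First factor: 12236 = 2**2 * 7 * 19 * 23.
φ(12236) = 12236 · (1 − 1/2) · (1 − 1/7) · (1 − 1/19) · (1 − 1/23)
       = 12236 · 2376/6118 = 4752.

4752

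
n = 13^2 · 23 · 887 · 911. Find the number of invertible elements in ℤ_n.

2767084320

φ(3140917559) = 3140917559 · (1 − 1/13) · (1 − 1/23) · (1 − 1/887) · (1 − 1/911)
       = 3140917559 · 212852640/241609043 = 2767084320.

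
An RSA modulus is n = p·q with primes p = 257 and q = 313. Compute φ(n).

79872

φ(257) = 257 − 1 = 256.
φ(313) = 313 − 1 = 312.
Since φ is multiplicative, φ(80441) = 256 · 312 = 79872.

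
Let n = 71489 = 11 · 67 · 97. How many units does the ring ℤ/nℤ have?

φ(11) = 11 − 1 = 10.
φ(67) = 67 − 1 = 66.
φ(97) = 97 − 1 = 96.
Since φ is multiplicative, φ(71489) = 10 · 66 · 96 = 63360.

63360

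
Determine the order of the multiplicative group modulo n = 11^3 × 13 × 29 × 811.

φ(11^3) = 11^2·(11−1) = 121·10 = 1210.
φ(13) = 13 − 1 = 12.
φ(29) = 29 − 1 = 28.
φ(811) = 811 − 1 = 810.
Multiply: 1210 · 12 · 28 · 810 = 329313600.

329313600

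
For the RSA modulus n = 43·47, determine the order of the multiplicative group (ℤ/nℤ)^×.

1932

φ(n) = (p − 1)(q − 1) = (43−1)(47−1) = 42·46 = 1932.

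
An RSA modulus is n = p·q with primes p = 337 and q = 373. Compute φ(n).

φ(337) = 337 − 1 = 336.
φ(373) = 373 − 1 = 372.
φ(125701) = 336 × 372 = 124992.

124992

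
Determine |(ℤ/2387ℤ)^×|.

2387 = 7 * 11 * 31.
φ(2387) = 2387 · (1 − 1/7) · (1 − 1/11) · (1 − 1/31)
       = 2387 · 1800/2387 = 1800.

1800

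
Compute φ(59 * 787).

φ(46433) = 46433 · (1 − 1/59) · (1 − 1/787)
       = 46433 · 45588/46433 = 45588.

45588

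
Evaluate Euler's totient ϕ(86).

42

First factor: 86 = 2 × 43.
φ(2) = 2 − 1 = 1.
φ(43) = 43 − 1 = 42.
φ(86) = 1 × 42 = 42.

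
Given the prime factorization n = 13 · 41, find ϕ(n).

480

φ(13) = 13 − 1 = 12.
φ(41) = 41 − 1 = 40.
Since φ is multiplicative, φ(533) = 12 · 40 = 480.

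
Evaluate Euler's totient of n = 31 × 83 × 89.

φ(31) = 31 − 1 = 30.
φ(83) = 83 − 1 = 82.
φ(89) = 89 − 1 = 88.
Since φ is multiplicative, φ(228997) = 30 · 82 · 88 = 216480.

216480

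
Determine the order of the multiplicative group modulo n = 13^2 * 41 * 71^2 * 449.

13893734400

φ(13^2) = 13^1·(13−1) = 13·12 = 156.
φ(41) = 41 − 1 = 40.
φ(71^2) = 71^1·(71−1) = 71·70 = 4970.
φ(449) = 449 − 1 = 448.
φ(15683160961) = 156 × 40 × 4970 × 448 = 13893734400.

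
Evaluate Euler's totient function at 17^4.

78608

φ(17^4) = 17^3·(17−1) = 4913·16 = 78608.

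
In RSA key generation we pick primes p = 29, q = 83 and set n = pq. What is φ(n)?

For distinct primes, φ(pq) = (p−1)(q−1) = 28 × 82 = 2296.

2296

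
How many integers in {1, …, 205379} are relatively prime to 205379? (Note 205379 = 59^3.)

201898

φ(59^3) = 59^3 − 59^2 = 205379 − 3481 = 201898.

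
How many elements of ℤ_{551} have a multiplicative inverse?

Prime factorization: 551 = 19 · 29.
φ(19) = 19 − 1 = 18.
φ(29) = 29 − 1 = 28.
Since φ is multiplicative, φ(551) = 18 · 28 = 504.

504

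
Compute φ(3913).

3024

Factor 3913: 3913 = 7 × 13 × 43.
φ(3913) = 3913 · (1 − 1/7) · (1 − 1/13) · (1 − 1/43)
       = 3913 · 3024/3913 = 3024.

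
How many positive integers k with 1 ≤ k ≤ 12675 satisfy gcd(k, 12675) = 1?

Factor 12675: 12675 = 3 · 5^2 · 13^2.
φ(12675) = 12675 · (1 − 1/3) · (1 − 1/5) · (1 − 1/13)
       = 12675 · 96/195 = 6240.

6240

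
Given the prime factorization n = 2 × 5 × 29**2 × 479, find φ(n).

φ(2) = 2 − 1 = 1.
φ(5) = 5 − 1 = 4.
φ(29^2) = 29^2 − 29^1 = 841 − 29 = 812.
φ(479) = 479 − 1 = 478.
Since φ is multiplicative, φ(4028390) = 1 · 4 · 812 · 478 = 1552544.

1552544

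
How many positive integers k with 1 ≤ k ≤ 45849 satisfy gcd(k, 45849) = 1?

Factor 45849: 45849 = 3 · 17 · 29 · 31.
φ(3) = 3 − 1 = 2.
φ(17) = 17 − 1 = 16.
φ(29) = 29 − 1 = 28.
φ(31) = 31 − 1 = 30.
Since φ is multiplicative, φ(45849) = 2 · 16 · 28 · 30 = 26880.

26880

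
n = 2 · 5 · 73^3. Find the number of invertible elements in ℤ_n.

1534752

φ(3890170) = 3890170 · (1 − 1/2) · (1 − 1/5) · (1 − 1/73)
       = 3890170 · 288/730 = 1534752.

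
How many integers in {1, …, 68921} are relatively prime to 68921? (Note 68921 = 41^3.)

67240

φ(68921) = 68921 · (1 − 1/41)
       = 68921 · 40/41 = 67240.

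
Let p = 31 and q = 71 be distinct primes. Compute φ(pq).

2100

For distinct primes, φ(pq) = (p−1)(q−1) = 30 × 70 = 2100.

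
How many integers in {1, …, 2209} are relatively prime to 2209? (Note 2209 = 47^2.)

φ(2209) = 2209 · (1 − 1/47)
       = 2209 · 46/47 = 2162.

2162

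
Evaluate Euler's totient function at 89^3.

φ(89^3) = 89^2·(89−1) = 7921·88 = 697048.

697048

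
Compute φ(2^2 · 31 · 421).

φ(2^2) = 2^1·(2−1) = 2·1 = 2.
φ(31) = 31 − 1 = 30.
φ(421) = 421 − 1 = 420.
φ(52204) = 2 × 30 × 420 = 25200.

25200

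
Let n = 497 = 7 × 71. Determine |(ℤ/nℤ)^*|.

φ(7) = 7 − 1 = 6.
φ(71) = 71 − 1 = 70.
φ(497) = 6 × 70 = 420.

420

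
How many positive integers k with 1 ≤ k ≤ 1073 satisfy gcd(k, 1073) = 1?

1008

First factor: 1073 = 29 × 37.
φ(1073) = 1073 · (1 − 1/29) · (1 − 1/37)
       = 1073 · 1008/1073 = 1008.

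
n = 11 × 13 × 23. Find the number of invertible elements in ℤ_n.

2640

φ(3289) = 3289 · (1 − 1/11) · (1 − 1/13) · (1 − 1/23)
       = 3289 · 2640/3289 = 2640.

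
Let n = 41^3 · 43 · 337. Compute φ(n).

948890880

φ(41^3) = 41^2·(41−1) = 1681·40 = 67240.
φ(43) = 43 − 1 = 42.
φ(337) = 337 − 1 = 336.
φ(998734211) = 67240 × 42 × 336 = 948890880.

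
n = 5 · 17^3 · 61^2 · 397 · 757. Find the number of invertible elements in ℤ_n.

φ(5) = 5 − 1 = 4.
φ(17^3) = 17^3 − 17^2 = 4913 − 289 = 4624.
φ(61^2) = 61^2 − 61^1 = 3721 − 61 = 3660.
φ(397) = 397 − 1 = 396.
φ(757) = 757 − 1 = 756.
Multiply: 4 · 4624 · 3660 · 396 · 756 = 20266366095360.

20266366095360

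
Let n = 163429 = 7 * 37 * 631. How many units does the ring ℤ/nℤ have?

φ(163429) = 163429 · (1 − 1/7) · (1 − 1/37) · (1 − 1/631)
       = 163429 · 136080/163429 = 136080.

136080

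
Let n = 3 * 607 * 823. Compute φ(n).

996264

φ(1498683) = 1498683 · (1 − 1/3) · (1 − 1/607) · (1 − 1/823)
       = 1498683 · 996264/1498683 = 996264.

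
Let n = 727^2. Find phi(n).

φ(727^2) = 727^1·(727−1) = 727·726 = 527802.

527802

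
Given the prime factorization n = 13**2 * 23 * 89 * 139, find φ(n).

41678208

φ(13^2) = 13^1·(13−1) = 13·12 = 156.
φ(23) = 23 − 1 = 22.
φ(89) = 89 − 1 = 88.
φ(139) = 139 − 1 = 138.
Multiply: 156 · 22 · 88 · 138 = 41678208.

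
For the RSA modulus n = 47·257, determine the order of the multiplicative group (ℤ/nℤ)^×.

φ(47) = 47 − 1 = 46.
φ(257) = 257 − 1 = 256.
Since φ is multiplicative, φ(12079) = 46 · 256 = 11776.

11776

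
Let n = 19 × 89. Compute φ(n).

φ(1691) = 1691 · (1 − 1/19) · (1 − 1/89)
       = 1691 · 1584/1691 = 1584.

1584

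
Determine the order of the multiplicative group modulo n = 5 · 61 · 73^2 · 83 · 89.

φ(12006423515) = 12006423515 · (1 − 1/5) · (1 − 1/61) · (1 − 1/73) · (1 − 1/83) · (1 − 1/89)
       = 12006423515 · 124692480/164471555 = 9102551040.

9102551040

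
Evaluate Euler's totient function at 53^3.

146068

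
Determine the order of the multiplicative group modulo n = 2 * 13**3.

2028

φ(4394) = 4394 · (1 − 1/2) · (1 − 1/13)
       = 4394 · 12/26 = 2028.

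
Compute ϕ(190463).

144144

Factor 190463: 190463 = 7^2 · 13^2 · 23.
φ(7^2) = 7^2 − 7^1 = 49 − 7 = 42.
φ(13^2) = 13^1·(13−1) = 13·12 = 156.
φ(23) = 23 − 1 = 22.
Multiply: 42 · 156 · 22 = 144144.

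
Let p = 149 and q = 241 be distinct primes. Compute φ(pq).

35520

φ(35909) = 35909 · (1 − 1/149) · (1 − 1/241)
       = 35909 · 35520/35909 = 35520.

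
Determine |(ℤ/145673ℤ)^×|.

115200

First factor: 145673 = 11 * 17 * 19 * 41.
φ(11) = 11 − 1 = 10.
φ(17) = 17 − 1 = 16.
φ(19) = 19 − 1 = 18.
φ(41) = 41 − 1 = 40.
φ(145673) = 10 × 16 × 18 × 40 = 115200.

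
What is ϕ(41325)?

20160

Factor 41325: 41325 = 3 · 5^2 · 19 · 29.
φ(41325) = 41325 · (1 − 1/3) · (1 − 1/5) · (1 − 1/19) · (1 − 1/29)
       = 41325 · 4032/8265 = 20160.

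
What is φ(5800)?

First factor: 5800 = 2^3 · 5^2 · 29.
φ(5800) = 5800 · (1 − 1/2) · (1 − 1/5) · (1 − 1/29)
       = 5800 · 112/290 = 2240.

2240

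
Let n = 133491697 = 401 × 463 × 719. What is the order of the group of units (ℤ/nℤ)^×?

132686400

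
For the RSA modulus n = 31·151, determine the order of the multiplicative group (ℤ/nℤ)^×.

4500

For distinct primes, φ(pq) = (p−1)(q−1) = 30 × 150 = 4500.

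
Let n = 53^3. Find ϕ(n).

φ(53^3) = 53^3 − 53^2 = 148877 − 2809 = 146068.

146068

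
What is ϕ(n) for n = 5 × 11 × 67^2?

176880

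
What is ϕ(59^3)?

201898

φ(205379) = 205379 · (1 − 1/59)
       = 205379 · 58/59 = 201898.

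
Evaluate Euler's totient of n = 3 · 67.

132

φ(201) = 201 · (1 − 1/3) · (1 − 1/67)
       = 201 · 132/201 = 132.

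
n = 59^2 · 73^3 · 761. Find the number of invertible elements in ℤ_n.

997865055360

φ(1030521982697) = 1030521982697 · (1 − 1/59) · (1 − 1/73) · (1 − 1/761)
       = 1030521982697 · 3173760/3277627 = 997865055360.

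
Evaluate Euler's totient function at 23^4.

φ(23^4) = 23^3·(23−1) = 12167·22 = 267674.

267674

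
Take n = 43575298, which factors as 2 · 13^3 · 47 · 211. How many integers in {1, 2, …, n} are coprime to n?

φ(43575298) = 43575298 · (1 − 1/2) · (1 − 1/13) · (1 − 1/47) · (1 − 1/211)
       = 43575298 · 115920/257842 = 19590480.

19590480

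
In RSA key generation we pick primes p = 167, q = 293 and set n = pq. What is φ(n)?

φ(167) = 167 − 1 = 166.
φ(293) = 293 − 1 = 292.
φ(48931) = 166 × 292 = 48472.

48472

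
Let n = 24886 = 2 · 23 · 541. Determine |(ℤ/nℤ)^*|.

φ(24886) = 24886 · (1 − 1/2) · (1 − 1/23) · (1 − 1/541)
       = 24886 · 11880/24886 = 11880.

11880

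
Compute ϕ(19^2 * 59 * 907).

17971416

φ(19318193) = 19318193 · (1 − 1/19) · (1 − 1/59) · (1 − 1/907)
       = 19318193 · 945864/1016747 = 17971416.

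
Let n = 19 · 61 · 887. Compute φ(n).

φ(19) = 19 − 1 = 18.
φ(61) = 61 − 1 = 60.
φ(887) = 887 − 1 = 886.
Multiply: 18 · 60 · 886 = 956880.

956880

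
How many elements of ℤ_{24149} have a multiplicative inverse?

Prime factorization: 24149 = 19 · 31 · 41.
φ(24149) = 24149 · (1 − 1/19) · (1 − 1/31) · (1 − 1/41)
       = 24149 · 21600/24149 = 21600.

21600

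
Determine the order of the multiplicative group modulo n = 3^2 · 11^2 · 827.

545160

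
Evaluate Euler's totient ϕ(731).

672

Prime factorization: 731 = 17 × 43.
φ(17) = 17 − 1 = 16.
φ(43) = 43 − 1 = 42.
Since φ is multiplicative, φ(731) = 16 · 42 = 672.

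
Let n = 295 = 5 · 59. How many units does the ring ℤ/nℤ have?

φ(5) = 5 − 1 = 4.
φ(59) = 59 − 1 = 58.
Since φ is multiplicative, φ(295) = 4 · 58 = 232.

232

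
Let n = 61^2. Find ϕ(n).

3660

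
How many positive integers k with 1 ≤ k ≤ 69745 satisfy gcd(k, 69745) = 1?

Prime factorization: 69745 = 5 × 13 × 29 × 37.
φ(5) = 5 − 1 = 4.
φ(13) = 13 − 1 = 12.
φ(29) = 29 − 1 = 28.
φ(37) = 37 − 1 = 36.
Since φ is multiplicative, φ(69745) = 4 · 12 · 28 · 36 = 48384.

48384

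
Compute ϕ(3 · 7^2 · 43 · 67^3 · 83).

85710883104

φ(157793202609) = 157793202609 · (1 − 1/3) · (1 − 1/7) · (1 − 1/43) · (1 − 1/67) · (1 − 1/83)
       = 157793202609 · 2727648/5021583 = 85710883104.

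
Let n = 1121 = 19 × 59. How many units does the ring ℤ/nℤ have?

1044

φ(19) = 19 − 1 = 18.
φ(59) = 59 − 1 = 58.
Since φ is multiplicative, φ(1121) = 18 · 58 = 1044.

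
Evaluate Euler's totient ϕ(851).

851 = 23 × 37.
φ(851) = 851 · (1 − 1/23) · (1 − 1/37)
       = 851 · 792/851 = 792.

792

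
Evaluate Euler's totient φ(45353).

32400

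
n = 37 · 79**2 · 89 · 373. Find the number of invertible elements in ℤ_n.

φ(37) = 37 − 1 = 36.
φ(79^2) = 79^1·(79−1) = 79·78 = 6162.
φ(89) = 89 − 1 = 88.
φ(373) = 373 − 1 = 372.
Multiply: 36 · 6162 · 88 · 372 = 7261892352.

7261892352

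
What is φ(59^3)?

φ(59^3) = 59^2·(59−1) = 3481·58 = 201898.

201898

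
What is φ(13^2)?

156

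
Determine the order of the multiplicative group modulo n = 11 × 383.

3820

φ(4213) = 4213 · (1 − 1/11) · (1 − 1/383)
       = 4213 · 3820/4213 = 3820.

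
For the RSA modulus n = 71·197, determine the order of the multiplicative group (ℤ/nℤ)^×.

φ(13987) = 13987 · (1 − 1/71) · (1 − 1/197)
       = 13987 · 13720/13987 = 13720.

13720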